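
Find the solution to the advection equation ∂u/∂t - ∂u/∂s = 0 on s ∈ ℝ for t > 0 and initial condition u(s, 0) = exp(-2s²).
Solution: By characteristics (ds/dt = -1), u(s,t) = f(s + t) with f = u(·, 0).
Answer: u(s, t) = exp(-2(s + t)²)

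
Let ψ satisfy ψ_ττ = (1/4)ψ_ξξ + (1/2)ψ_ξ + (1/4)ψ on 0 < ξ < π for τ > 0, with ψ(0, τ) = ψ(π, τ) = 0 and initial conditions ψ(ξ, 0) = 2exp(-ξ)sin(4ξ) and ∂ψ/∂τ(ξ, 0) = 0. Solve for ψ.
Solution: Substitute ψ = exp(-ξ)u.
Then ψ_ξ = exp(-ξ)(u_ξ - u), ψ_ξξ = exp(-ξ)(u_ξξ - 2u_ξ + u), ψ_ττ = exp(-ξ)u_ττ; substituting and dividing by exp(-ξ), the lower-order terms cancel: u_ττ = (1/4)u_ξξ (standard wave equation).
Data for u: u(ξ,0) = exp(ξ)ψ(ξ,0) = 2sin(4ξ); u_τ(ξ,0) = exp(ξ)ψ_τ(ξ,0) = 0. The boundary conditions carry over: u(0,τ) = u(π,τ) = 0.
Separating variables: u = Σ [A_n cos(ω_n τ) + B_n sin(ω_n τ)] sin(nξ), ω_n = n/2. From ICs: A_4=2.
So u(ξ,τ) = 2sin(4ξ)cos(2τ), and ψ(ξ,τ) = exp(-ξ)u(ξ,τ).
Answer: ψ(ξ, τ) = 2exp(-ξ)sin(4ξ)cos(2τ)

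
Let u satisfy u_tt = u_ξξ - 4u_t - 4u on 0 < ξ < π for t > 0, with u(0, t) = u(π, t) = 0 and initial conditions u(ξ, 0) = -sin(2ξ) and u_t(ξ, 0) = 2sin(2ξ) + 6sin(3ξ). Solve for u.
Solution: Substitute u = exp(-2t)w, i.e. w = exp(2t)u.
By the product rule, u_t = exp(-2t)(w_t - 2w), u_tt = exp(-2t)(w_tt - 4w_t + 4w), u_ξξ = exp(-2t)w_ξξ.
Substituting into the PDE and dividing by exp(-2t): w_tt - 4w_t + 4w = w_ξξ - 4(w_t - 2w) - 4w.
The lower-order terms cancel, leaving the standard wave equation w_tt = w_ξξ.
Initial data for w: w(ξ,0) = u(ξ,0) = -sin(2ξ); w_t(ξ,0) = u_t(ξ,0) + 2u(ξ,0) = 6sin(3ξ). The boundary conditions carry over: w(0,t) = w(π,t) = 0.
Solve for w:
  Using separation of variables w = X(ξ)T(t):
  Eigenfunctions: sin(nξ), n = 1, 2, 3, ...
  General solution: w(ξ, t) = Σ [A_n cos(n t) + B_n sin(n t)] sin(nξ)
  From w(ξ,0) = -sin(2ξ): A_2=-1. From w_t(ξ,0) = 6sin(3ξ), using w_t(ξ,0) = Σ ω_n B_n sin(nξ) with ω_n = n: B_3 = 6/3 = 2.
Hence w(ξ,t) = 2sin(3t)sin(3ξ) - sin(2ξ)cos(2t).
Transform back: u(ξ,t) = exp(-2t)w(ξ,t).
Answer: u(ξ, t) = 2exp(-2t)sin(3t)sin(3ξ) - exp(-2t)sin(2ξ)cos(2t)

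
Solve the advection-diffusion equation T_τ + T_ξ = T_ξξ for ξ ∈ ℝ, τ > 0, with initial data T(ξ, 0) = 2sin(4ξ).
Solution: Change to a moving frame: let η = ξ - τ, σ = τ and write T(ξ,τ) = u(η,σ).
By the chain rule T_τ = u_σ - u_η, T_ξ = u_η, T_ξξ = u_ηη.
Then T_τ + T_ξ = u_σ: the advection term cancels and the PDE becomes the heat equation u_σ = u_ηη on η ∈ ℝ.
Initial data: u(η,0) = T(η,0) = 2sin(4η).
On η ∈ ℝ each mode satisfies (sin(nη))″ = -n² sin(nη), so exp(-n²σ) sin(nη) solves the heat equation; by superposition u(η,σ) = Σ c_n exp(-n²σ) sin(nη).
Reading off the coefficients: c_4=2, so u(η,σ) = 2exp(-16σ)sin(4η).
Substituting back η = ξ - τ, σ = τ: T(ξ,τ) = u(ξ - τ, τ).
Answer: T(ξ, τ) = 2exp(-16τ)sin(4ξ - 4τ)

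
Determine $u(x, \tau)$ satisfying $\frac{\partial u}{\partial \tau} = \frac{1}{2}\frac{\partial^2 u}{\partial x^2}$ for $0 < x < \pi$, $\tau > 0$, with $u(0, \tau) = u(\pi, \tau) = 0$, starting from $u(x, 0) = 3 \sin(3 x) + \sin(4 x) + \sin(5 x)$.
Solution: Separating variables: $u = \sum c_n e^{-n^2\tau/2} \sin(nx)$. From $u(x,0) = 3 \sin(3 x) + \sin(4 x) + \sin(5 x)$: $c_3=3, c_4=1, c_5=1$.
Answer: $u(x, \tau) = e^{-8 \tau} \sin(4 x) + 3 e^{-9 \tau/2} \sin(3 x) + e^{-25 \tau/2} \sin(5 x)$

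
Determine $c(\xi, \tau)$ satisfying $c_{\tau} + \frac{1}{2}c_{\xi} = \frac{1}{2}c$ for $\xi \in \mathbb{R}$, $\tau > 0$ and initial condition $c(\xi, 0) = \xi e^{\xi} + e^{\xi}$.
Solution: Substitute $c = e^{\xi}u$, i.e. $u = e^{-\xi}c$.
By the product rule, $c_{\xi} = e^{\xi}(u_{\xi} + u)$, $c_{\tau} = e^{\xi}u_{\tau}$.
Substituting into the PDE and dividing by $e^{\xi}$: $u_{\tau} + \frac{1}{2}(u_{\xi} + u) = \frac{1}{2}u$.
The lower-order terms cancel, leaving the standard advection equation $u_{\tau} + \frac{1}{2}u_{\xi} = 0$.
Initial data for $u$: $u(\xi,0) = e^{-\xi}c(\xi,0) = \xi + 1$.
Solve for $u$:
  By method of characteristics (waves move right with speed 1/2):
  Along characteristics $\xi - \frac{1}{2}\tau =$ const, $u$ is constant, so $u(\xi,\tau) = f(\xi - \frac{1}{2}\tau)$ with $f = u( \cdot , 0)$.
Hence $u(\xi,\tau) = \xi - \frac{1}{2} \tau + 1$.
Transform back: $c(\xi,\tau) = e^{\xi}u(\xi,\tau)$.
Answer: $c(\xi, \tau) = -\frac{1}{2} \tau e^{\xi} + \xi e^{\xi} + e^{\xi}$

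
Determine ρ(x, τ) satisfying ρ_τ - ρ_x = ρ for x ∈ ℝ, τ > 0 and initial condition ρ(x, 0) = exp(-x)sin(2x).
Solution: Substitute ρ = exp(-x)u, i.e. u = exp(x)ρ.
By the product rule, ρ_x = exp(-x)(u_x - u), ρ_τ = exp(-x)u_τ.
Substituting into the PDE and dividing by exp(-x): u_τ - (u_x - u) = u.
The lower-order terms cancel, leaving the standard advection equation u_τ - u_x = 0.
Initial data for u: u(x,0) = exp(x)ρ(x,0) = sin(2x).
Solve for u:
  By method of characteristics (waves move left with speed 1):
  Along characteristics x + τ = const, u is constant, so u(x,τ) = f(x + τ) with f = u(·, 0).
Hence u(x,τ) = sin(2x + 2τ).
Transform back: ρ(x,τ) = exp(-x)u(x,τ).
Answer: ρ(x, τ) = exp(-x)sin(2x + 2τ)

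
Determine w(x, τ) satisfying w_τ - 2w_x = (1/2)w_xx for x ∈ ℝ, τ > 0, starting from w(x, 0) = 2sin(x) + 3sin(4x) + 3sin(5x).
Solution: Change to a moving frame: let η = x + 2τ, σ = τ and write w(x,τ) = u(η,σ).
By the chain rule w_τ = u_σ + 2u_η, w_x = u_η, w_xx = u_ηη.
Then w_τ - 2w_x = u_σ: the advection term cancels and the PDE becomes the heat equation u_σ = (1/2)u_ηη on η ∈ ℝ.
Initial data: u(η,0) = w(η,0) = 2sin(η) + 3sin(4η) + 3sin(5η).
On η ∈ ℝ each mode satisfies (sin(nη))″ = -n² sin(nη), so exp(-n²σ/2) sin(nη) solves the heat equation; by superposition u(η,σ) = Σ c_n exp(-n²σ/2) sin(nη).
Reading off the coefficients: c_1=2, c_4=3, c_5=3, so u(η,σ) = 3exp(-8σ)sin(4η) + 2exp(-σ/2)sin(η) + 3exp(-25σ/2)sin(5η).
Substituting back η = x + 2τ, σ = τ: w(x,τ) = u(x + 2τ, τ).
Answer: w(x, τ) = 3exp(-8τ)sin(4x + 8τ) + 2exp(-τ/2)sin(x + 2τ) + 3exp(-25τ/2)sin(5x + 10τ)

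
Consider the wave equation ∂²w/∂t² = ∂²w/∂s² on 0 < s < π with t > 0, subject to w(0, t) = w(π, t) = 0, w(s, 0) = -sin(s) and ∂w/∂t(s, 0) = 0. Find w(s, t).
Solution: Using separation of variables w = X(s)T(t):
Eigenfunctions: sin(ns), n = 1, 2, 3, ...
General solution: w(s, t) = Σ [A_n cos(n t) + B_n sin(n t)] sin(ns)
From w(s,0) = -sin(s): A_1=-1. From w_t(s,0) = 0: all B_n = 0.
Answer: w(s, t) = -sin(s)cos(t)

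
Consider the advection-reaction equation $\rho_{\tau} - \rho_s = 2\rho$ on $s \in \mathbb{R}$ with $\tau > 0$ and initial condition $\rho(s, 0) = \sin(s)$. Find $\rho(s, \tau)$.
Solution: Substitute $\rho = e^{2\tau}u$.
Then $\rho_{\tau} = e^{2\tau}(u_{\tau} + 2u)$, $\rho_s = e^{2\tau}u_s$; substituting and dividing by $e^{2\tau}$, the lower-order terms cancel: $u_{\tau} - u_s = 0$ (standard advection equation).
Data for $u$: $u(s,0) = \rho(s,0) = \sin(s)$.
By characteristics ($ds/d\tau = -1$), $u(s,\tau) = f(s + \tau)$ with $f = u( \cdot , 0)$.
So $u(s,\tau) = \sin(s + \tau)$, and $\rho(s,\tau) = e^{2\tau}u(s,\tau)$.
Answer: $\rho(s, \tau) = e^{2 \tau} \sin(\tau + s)$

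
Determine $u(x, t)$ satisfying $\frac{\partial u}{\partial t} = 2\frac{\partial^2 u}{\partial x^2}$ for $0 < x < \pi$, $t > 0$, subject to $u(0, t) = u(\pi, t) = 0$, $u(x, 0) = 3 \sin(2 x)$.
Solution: Using separation of variables $u = X(x)T(t)$:
Eigenfunctions: $\sin(nx)$, $n = 1, 2, 3, \ldots$
General solution: $u(x, t) = \sum c_n \sin(nx) e^{-2n^2 t}$
Matching $u(x,0) = 3 \sin(2 x)$ term by term: $c_2=3$.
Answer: $u(x, t) = 3 e^{-8 t} \sin(2 x)$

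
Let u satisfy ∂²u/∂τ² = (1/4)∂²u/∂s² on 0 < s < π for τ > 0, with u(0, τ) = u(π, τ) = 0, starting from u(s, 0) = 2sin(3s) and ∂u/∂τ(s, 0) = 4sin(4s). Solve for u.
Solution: Separating variables: u = Σ [A_n cos(ω_n τ) + B_n sin(ω_n τ)] sin(ns), ω_n = n/2. From ICs (B_n = velocity coefficient / ω_n): A_3=2, B_4=2.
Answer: u(s, τ) = 2sin(3s)cos(3τ/2) + 2sin(4s)sin(2τ)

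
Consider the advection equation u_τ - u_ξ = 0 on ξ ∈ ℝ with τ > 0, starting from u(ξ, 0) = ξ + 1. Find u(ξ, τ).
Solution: By method of characteristics (waves move left with speed 1):
Along characteristics ξ + τ = const, u is constant, so u(ξ,τ) = f(ξ + τ) with f = u(·, 0).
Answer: u(ξ, τ) = ξ + τ + 1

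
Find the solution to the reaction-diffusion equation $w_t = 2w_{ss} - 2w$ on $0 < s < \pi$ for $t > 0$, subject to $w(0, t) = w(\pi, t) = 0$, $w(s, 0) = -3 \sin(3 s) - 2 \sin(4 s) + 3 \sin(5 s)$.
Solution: Substitute $w = e^{-2t}u$.
Then $w_t = e^{-2t}(u_t - 2u)$, $w_{ss} = e^{-2t}u_{ss}$; substituting and dividing by $e^{-2t}$, the lower-order terms cancel: $u_t = 2u_{ss}$ (standard heat equation).
Data for $u$: $u(s,0) = w(s,0) = -3 \sin(3 s) - 2 \sin(4 s) + 3 \sin(5 s)$. The boundary conditions carry over: $u(0,t) = u(\pi,t) = 0$.
Separating variables: $u = \sum c_n e^{-2n^2t} \sin(ns)$. From $u(s,0) = -3 \sin(3 s) - 2 \sin(4 s) + 3 \sin(5 s)$: $c_3=-3, c_4=-2, c_5=3$.
So $u(s,t) = -3 e^{-18 t} \sin(3 s) - 2 e^{-32 t} \sin(4 s) + 3 e^{-50 t} \sin(5 s)$, and $w(s,t) = e^{-2t}u(s,t)$.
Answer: $w(s, t) = -3 e^{-20 t} \sin(3 s) - 2 e^{-34 t} \sin(4 s) + 3 e^{-52 t} \sin(5 s)$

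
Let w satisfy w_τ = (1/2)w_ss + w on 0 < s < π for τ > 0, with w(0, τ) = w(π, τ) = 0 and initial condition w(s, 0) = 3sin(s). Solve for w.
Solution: Substitute w = exp(τ)u, i.e. u = exp(-τ)w.
By the product rule, w_τ = exp(τ)(u_τ + u), w_ss = exp(τ)u_ss.
Substituting into the PDE and dividing by exp(τ): u_τ + u = (1/2)u_ss + u.
The lower-order terms cancel, leaving the standard heat equation u_τ = (1/2)u_ss.
Initial data for u: u(s,0) = w(s,0) = 3sin(s). The boundary conditions carry over: u(0,τ) = u(π,τ) = 0.
Solve for u:
  Using separation of variables u = X(s)T(τ):
  Eigenfunctions: sin(ns), n = 1, 2, 3, ...
  General solution: u(s, τ) = Σ c_n sin(ns) exp(-n² τ/2)
  Matching u(s,0) = 3sin(s) term by term: c_1=3.
Hence u(s,τ) = 3exp(-τ/2)sin(s).
Transform back: w(s,τ) = exp(τ)u(s,τ).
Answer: w(s, τ) = 3exp(τ/2)sin(s)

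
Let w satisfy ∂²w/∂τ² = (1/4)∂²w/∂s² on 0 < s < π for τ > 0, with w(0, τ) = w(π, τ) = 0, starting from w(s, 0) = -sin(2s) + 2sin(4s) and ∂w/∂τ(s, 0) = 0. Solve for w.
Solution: Using separation of variables w = X(s)T(τ):
Eigenfunctions: sin(ns), n = 1, 2, 3, ...
General solution: w(s, τ) = Σ [A_n cos(n τ/2) + B_n sin(n τ/2)] sin(ns)
From w(s,0) = -sin(2s) + 2sin(4s): A_2=-1, A_4=2. From w_τ(s,0) = 0: all B_n = 0.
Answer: w(s, τ) = -sin(2s)cos(τ) + 2sin(4s)cos(2τ)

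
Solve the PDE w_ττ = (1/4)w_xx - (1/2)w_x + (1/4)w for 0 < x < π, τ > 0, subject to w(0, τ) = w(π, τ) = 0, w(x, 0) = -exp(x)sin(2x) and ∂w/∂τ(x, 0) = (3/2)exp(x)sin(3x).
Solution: Substitute w = exp(x)u.
Then w_x = exp(x)(u_x + u), w_xx = exp(x)(u_xx + 2u_x + u), w_ττ = exp(x)u_ττ; substituting and dividing by exp(x), the lower-order terms cancel: u_ττ = (1/4)u_xx (standard wave equation).
Data for u: u(x,0) = exp(-x)w(x,0) = -sin(2x); u_τ(x,0) = exp(-x)w_τ(x,0) = (3/2)sin(3x). The boundary conditions carry over: u(0,τ) = u(π,τ) = 0.
Separating variables: u = Σ [A_n cos(ω_n τ) + B_n sin(ω_n τ)] sin(nx), ω_n = n/2. From ICs (B_n = velocity coefficient / ω_n): A_2=-1, B_3=1.
So u(x,τ) = -sin(2x)cos(τ) + sin(3x)sin(3τ/2), and w(x,τ) = exp(x)u(x,τ).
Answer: w(x, τ) = -exp(x)sin(2x)cos(τ) + exp(x)sin(3x)sin(3τ/2)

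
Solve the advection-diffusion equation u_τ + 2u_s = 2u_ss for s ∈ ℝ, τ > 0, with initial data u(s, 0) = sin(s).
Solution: Moving frame: η = s - 2τ, σ = τ, u = w(η,σ), so u_τ = w_σ - 2w_η and u_ss = w_ηη.
Hence u_τ + 2u_s = w_σ and the PDE becomes the heat equation w_σ = 2w_ηη on η ∈ ℝ.
Initial data: w(η,0) = u(η,0) = sin(η). Each mode sin(nη) decays as exp(-2n²σ) on ℝ, so w(η,σ) = Σ c_n exp(-2n²σ) sin(nη) with c_1=1: w(η,σ) = exp(-2σ)sin(η).
Substituting back: u(s,τ) = w(s - 2τ, τ).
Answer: u(s, τ) = exp(-2τ)sin(s - 2τ)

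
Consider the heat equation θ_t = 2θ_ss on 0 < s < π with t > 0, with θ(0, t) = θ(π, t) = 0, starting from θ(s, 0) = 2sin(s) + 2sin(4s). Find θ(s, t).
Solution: Using separation of variables θ = X(s)G(t):
Eigenfunctions: sin(ns), n = 1, 2, 3, ...
General solution: θ(s, t) = Σ c_n sin(ns) exp(-2n² t)
Matching θ(s,0) = 2sin(s) + 2sin(4s) term by term: c_1=2, c_4=2.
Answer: θ(s, t) = 2exp(-2t)sin(s) + 2exp(-32t)sin(4s)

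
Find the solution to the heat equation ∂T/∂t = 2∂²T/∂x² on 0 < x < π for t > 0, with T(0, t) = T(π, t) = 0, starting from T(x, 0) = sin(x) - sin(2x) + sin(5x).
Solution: Using separation of variables T = X(x)G(t):
Eigenfunctions: sin(nx), n = 1, 2, 3, ...
General solution: T(x, t) = Σ c_n sin(nx) exp(-2n² t)
Matching T(x,0) = sin(x) - sin(2x) + sin(5x) term by term: c_1=1, c_2=-1, c_5=1.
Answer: T(x, t) = exp(-2t)sin(x) - exp(-8t)sin(2x) + exp(-50t)sin(5x)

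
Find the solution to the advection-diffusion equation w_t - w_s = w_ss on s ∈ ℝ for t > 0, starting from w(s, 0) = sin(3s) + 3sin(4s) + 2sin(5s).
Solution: Change to a moving frame: let η = s + t, σ = t and write w(s,t) = u(η,σ).
By the chain rule w_t = u_σ + u_η, w_s = u_η, w_ss = u_ηη.
Then w_t - w_s = u_σ: the advection term cancels and the PDE becomes the heat equation u_σ = u_ηη on η ∈ ℝ.
Initial data: u(η,0) = w(η,0) = sin(3η) + 3sin(4η) + 2sin(5η).
On η ∈ ℝ each mode satisfies (sin(nη))″ = -n² sin(nη), so exp(-n²σ) sin(nη) solves the heat equation; by superposition u(η,σ) = Σ c_n exp(-n²σ) sin(nη).
Reading off the coefficients: c_3=1, c_4=3, c_5=2, so u(η,σ) = exp(-9σ)sin(3η) + 3exp(-16σ)sin(4η) + 2exp(-25σ)sin(5η).
Substituting back η = s + t, σ = t: w(s,t) = u(s + t, t).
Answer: w(s, t) = exp(-9t)sin(3s + 3t) + 3exp(-16t)sin(4s + 4t) + 2exp(-25t)sin(5s + 5t)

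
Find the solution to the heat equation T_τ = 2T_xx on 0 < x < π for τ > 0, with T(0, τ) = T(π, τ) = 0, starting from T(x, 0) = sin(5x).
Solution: Using separation of variables T = X(x)G(τ):
Eigenfunctions: sin(nx), n = 1, 2, 3, ...
General solution: T(x, τ) = Σ c_n sin(nx) exp(-2n² τ)
Matching T(x,0) = sin(5x) term by term: c_5=1.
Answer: T(x, τ) = exp(-50τ)sin(5x)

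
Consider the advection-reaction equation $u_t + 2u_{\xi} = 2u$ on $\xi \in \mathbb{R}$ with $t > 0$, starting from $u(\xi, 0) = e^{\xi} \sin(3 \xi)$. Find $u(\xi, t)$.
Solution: Substitute $u = e^{\xi}w$.
Then $u_{\xi} = e^{\xi}(w_{\xi} + w)$, $u_t = e^{\xi}w_t$; substituting and dividing by $e^{\xi}$, the lower-order terms cancel: $w_t + 2w_{\xi} = 0$ (standard advection equation).
Data for $w$: $w(\xi,0) = e^{-\xi}u(\xi,0) = \sin(3 \xi)$.
By characteristics ($d\xi/dt = 2$), $w(\xi,t) = f(\xi - 2t)$ with $f = w( \cdot , 0)$.
So $w(\xi,t) = - \sin(6 t - 3 \xi)$, and $u(\xi,t) = e^{\xi}w(\xi,t)$.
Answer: $u(\xi, t) = e^{\xi} \sin(3 \xi - 6 t)$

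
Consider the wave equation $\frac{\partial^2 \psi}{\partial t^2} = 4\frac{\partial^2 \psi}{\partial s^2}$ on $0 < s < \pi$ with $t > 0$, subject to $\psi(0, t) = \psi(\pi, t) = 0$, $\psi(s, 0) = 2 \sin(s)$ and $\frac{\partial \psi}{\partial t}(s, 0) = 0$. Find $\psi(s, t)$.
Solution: Using separation of variables $\psi = X(s)T(t)$:
Eigenfunctions: $\sin(ns)$, $n = 1, 2, 3, \ldots$
General solution: $\psi(s, t) = \sum [A_n \cos(2n t) + B_n \sin(2n t)] \sin(ns)$
From $\psi(s,0) = 2 \sin(s)$: $A_1=2$. From $\psi_t(s,0) = 0$: all $B_n = 0$.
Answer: $\psi(s, t) = 2 \sin(s) \cos(2 t)$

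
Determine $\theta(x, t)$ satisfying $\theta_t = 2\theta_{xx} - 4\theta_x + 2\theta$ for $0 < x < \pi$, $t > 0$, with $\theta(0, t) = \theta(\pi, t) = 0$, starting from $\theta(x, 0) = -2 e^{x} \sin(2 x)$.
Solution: Substitute $\theta = e^{x}u$, i.e. $u = e^{-x}\theta$.
By the product rule, $\theta_x = e^{x}(u_x + u)$, $\theta_{xx} = e^{x}(u_{xx} + 2u_x + u)$, $\theta_t = e^{x}u_t$.
Substituting into the PDE and dividing by $e^{x}$: $u_t = 2(u_{xx} + 2u_x + u) - 4(u_x + u) + 2u$.
The lower-order terms cancel, leaving the standard heat equation $u_t = 2u_{xx}$.
Initial data for $u$: $u(x,0) = e^{-x}\theta(x,0) = -2 \sin(2 x)$. The boundary conditions carry over: $u(0,t) = u(\pi,t) = 0$.
Solve for $u$:
  Using separation of variables $u = X(x)G(t)$:
  Eigenfunctions: $\sin(nx)$, $n = 1, 2, 3, \ldots$
  General solution: $u(x, t) = \sum c_n \sin(nx) e^{-2n^2 t}$
  Matching $u(x,0) = -2 \sin(2 x)$ term by term: $c_2=-2$.
Hence $u(x,t) = -2 e^{-8 t} \sin(2 x)$.
Transform back: $\theta(x,t) = e^{x}u(x,t)$.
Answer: $\theta(x, t) = -2 e^{-8 t} e^{x} \sin(2 x)$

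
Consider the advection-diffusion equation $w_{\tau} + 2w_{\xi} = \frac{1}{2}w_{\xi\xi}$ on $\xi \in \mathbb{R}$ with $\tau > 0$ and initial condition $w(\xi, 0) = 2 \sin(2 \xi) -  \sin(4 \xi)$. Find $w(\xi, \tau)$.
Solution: Change to a moving frame: let $\eta = \xi - 2\tau$, $\sigma = \tau$ and write $w(\xi,\tau) = u(\eta,\sigma)$.
By the chain rule $w_{\tau} = u_{\sigma} - 2u_{\eta}$, $w_{\xi} = u_{\eta}$, $w_{\xi\xi} = u_{\eta\eta}$.
Then $w_{\tau} + 2w_{\xi} = u_{\sigma}$: the advection term cancels and the PDE becomes the heat equation $u_{\sigma} = \frac{1}{2}u_{\eta\eta}$ on $\eta \in \mathbb{R}$.
Initial data: $u(\eta,0) = w(\eta,0) = 2 \sin(2 \eta) - \sin(4 \eta)$.
On $\eta \in \mathbb{R}$ each mode satisfies $(\sin(n\eta))'' = -n^2 \sin(n\eta)$, so $e^{-n^2\sigma/2} \sin(n\eta)$ solves the heat equation; by superposition $u(\eta,\sigma) = \sum c_n e^{-n^2\sigma/2} \sin(n\eta)$.
Reading off the coefficients: $c_2=2, c_4=-1$, so $u(\eta,\sigma) = 2 e^{-2 \sigma} \sin(2 \eta) - e^{-8 \sigma} \sin(4 \eta)$.
Substituting back $\eta = \xi - 2\tau$, $\sigma = \tau$: $w(\xi,\tau) = u(\xi - 2\tau, \tau)$.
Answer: $w(\xi, \tau) = -2 e^{-2 \tau} \sin(4 \tau - 2 \xi) + e^{-8 \tau} \sin(8 \tau - 4 \xi)$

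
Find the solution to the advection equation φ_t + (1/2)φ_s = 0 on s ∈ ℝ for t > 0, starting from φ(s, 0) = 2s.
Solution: By method of characteristics (waves move right with speed 1/2):
Along characteristics s - (1/2)t = const, φ is constant, so φ(s,t) = f(s - (1/2)t) with f = φ(·, 0).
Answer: φ(s, t) = 2s - t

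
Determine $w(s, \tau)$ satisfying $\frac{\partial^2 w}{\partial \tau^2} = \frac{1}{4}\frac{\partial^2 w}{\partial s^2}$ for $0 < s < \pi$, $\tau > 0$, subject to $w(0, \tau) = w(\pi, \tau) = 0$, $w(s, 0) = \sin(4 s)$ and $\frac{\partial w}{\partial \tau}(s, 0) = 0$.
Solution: Separating variables: $w = \sum [A_n \cos(\omega_n \tau) + B_n \sin(\omega_n \tau)] \sin(ns)$, $\omega_n = n/2$. From ICs: $A_4=1$.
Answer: $w(s, \tau) = \sin(4 s) \cos(2 \tau)$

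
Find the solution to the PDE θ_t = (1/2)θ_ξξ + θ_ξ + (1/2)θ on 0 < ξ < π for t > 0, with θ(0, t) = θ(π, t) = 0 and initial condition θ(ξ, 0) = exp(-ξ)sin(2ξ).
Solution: Substitute θ = exp(-ξ)u, i.e. u = exp(ξ)θ.
By the product rule, θ_ξ = exp(-ξ)(u_ξ - u), θ_ξξ = exp(-ξ)(u_ξξ - 2u_ξ + u), θ_t = exp(-ξ)u_t.
Substituting into the PDE and dividing by exp(-ξ): u_t = (1/2)(u_ξξ - 2u_ξ + u) + (u_ξ - u) + (1/2)u.
The lower-order terms cancel, leaving the standard heat equation u_t = (1/2)u_ξξ.
Initial data for u: u(ξ,0) = exp(ξ)θ(ξ,0) = sin(2ξ). The boundary conditions carry over: u(0,t) = u(π,t) = 0.
Solve for u:
  Using separation of variables u = X(ξ)G(t):
  Eigenfunctions: sin(nξ), n = 1, 2, 3, ...
  General solution: u(ξ, t) = Σ c_n sin(nξ) exp(-n² t/2)
  Matching u(ξ,0) = sin(2ξ) term by term: c_2=1.
Hence u(ξ,t) = exp(-2t)sin(2ξ).
Transform back: θ(ξ,t) = exp(-ξ)u(ξ,t).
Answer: θ(ξ, t) = exp(-2t)exp(-ξ)sin(2ξ)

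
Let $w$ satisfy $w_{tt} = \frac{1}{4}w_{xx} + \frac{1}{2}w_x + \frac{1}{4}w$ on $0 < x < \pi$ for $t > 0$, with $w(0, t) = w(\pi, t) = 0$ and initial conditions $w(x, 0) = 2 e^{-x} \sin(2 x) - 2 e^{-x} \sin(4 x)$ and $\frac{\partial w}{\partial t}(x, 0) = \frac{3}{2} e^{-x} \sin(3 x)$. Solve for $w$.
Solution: Substitute $w = e^{-x}u$, i.e. $u = e^{x}w$.
By the product rule, $w_x = e^{-x}(u_x - u)$, $w_{xx} = e^{-x}(u_{xx} - 2u_x + u)$, $w_{tt} = e^{-x}u_{tt}$.
Substituting into the PDE and dividing by $e^{-x}$: $u_{tt} = \frac{1}{4}(u_{xx} - 2u_x + u) + \frac{1}{2}(u_x - u) + \frac{1}{4}u$.
The lower-order terms cancel, leaving the standard wave equation $u_{tt} = \frac{1}{4}u_{xx}$.
Initial data for $u$: $u(x,0) = e^{x}w(x,0) = 2 \sin(2 x) - 2 \sin(4 x)$; $u_t(x,0) = e^{x}w_t(x,0) = \frac{3}{2} \sin(3 x)$. The boundary conditions carry over: $u(0,t) = u(\pi,t) = 0$.
Solve for $u$:
  Using separation of variables $u = X(x)T(t)$:
  Eigenfunctions: $\sin(nx)$, $n = 1, 2, 3, \ldots$
  General solution: $u(x, t) = \sum [A_n \cos(n t/2) + B_n \sin(n t/2)] \sin(nx)$
  From $u(x,0) = 2 \sin(2 x) - 2 \sin(4 x)$: $A_2=2, A_4=-2$. From $u_t(x,0) = \frac{3}{2} \sin(3 x)$, using $u_t(x,0) = \sum \omega_n B_n \sin(nx)$ with $\omega_n = n/2$: $B_3 = (3/2)/(3/2) = 1$.
Hence $u(x,t) = \sin(3 t/2) \sin(3 x) + 2 \sin(2 x) \cos(t) - 2 \sin(4 x) \cos(2 t)$.
Transform back: $w(x,t) = e^{-x}u(x,t)$.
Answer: $w(x, t) = e^{-x} \sin(3 t/2) \sin(3 x) + 2 e^{-x} \sin(2 x) \cos(t) - 2 e^{-x} \sin(4 x) \cos(2 t)$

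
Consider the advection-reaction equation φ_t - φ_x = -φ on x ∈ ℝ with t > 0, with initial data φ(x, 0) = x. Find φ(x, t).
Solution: Substitute φ = exp(-t)u, i.e. u = exp(t)φ.
By the product rule, φ_t = exp(-t)(u_t - u), φ_x = exp(-t)u_x.
Substituting into the PDE and dividing by exp(-t): u_t - u - u_x = -u.
The lower-order terms cancel, leaving the standard advection equation u_t - u_x = 0.
Initial data for u: u(x,0) = φ(x,0) = x.
Solve for u:
  By method of characteristics (waves move left with speed 1):
  Along characteristics x + t = const, u is constant, so u(x,t) = f(x + t) with f = u(·, 0).
Hence u(x,t) = t + x.
Transform back: φ(x,t) = exp(-t)u(x,t).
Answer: φ(x, t) = texp(-t) + xexp(-t)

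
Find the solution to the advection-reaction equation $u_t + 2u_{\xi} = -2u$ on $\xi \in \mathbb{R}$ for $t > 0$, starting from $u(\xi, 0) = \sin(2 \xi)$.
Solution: Substitute $u = e^{-2t}w$, i.e. $w = e^{2t}u$.
By the product rule, $u_t = e^{-2t}(w_t - 2w)$, $u_{\xi} = e^{-2t}w_{\xi}$.
Substituting into the PDE and dividing by $e^{-2t}$: $w_t - 2w + 2w_{\xi} = -2w$.
The lower-order terms cancel, leaving the standard advection equation $w_t + 2w_{\xi} = 0$.
Initial data for $w$: $w(\xi,0) = u(\xi,0) = \sin(2 \xi)$.
Solve for $w$:
  By method of characteristics (waves move right with speed 2):
  Along characteristics $\xi - 2t =$ const, $w$ is constant, so $w(\xi,t) = f(\xi - 2t)$ with $f = w( \cdot , 0)$.
Hence $w(\xi,t) = - \sin(4 t - 2 \xi)$.
Transform back: $u(\xi,t) = e^{-2t}w(\xi,t)$.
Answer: $u(\xi, t) = e^{-2 t} \sin(2 \xi - 4 t)$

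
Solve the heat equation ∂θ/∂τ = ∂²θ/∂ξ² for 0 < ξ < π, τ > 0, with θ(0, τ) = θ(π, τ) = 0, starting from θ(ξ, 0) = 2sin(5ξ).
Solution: Separating variables: θ = Σ c_n exp(-n²τ) sin(nξ). From θ(ξ,0) = 2sin(5ξ): c_5=2.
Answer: θ(ξ, τ) = 2exp(-25τ)sin(5ξ)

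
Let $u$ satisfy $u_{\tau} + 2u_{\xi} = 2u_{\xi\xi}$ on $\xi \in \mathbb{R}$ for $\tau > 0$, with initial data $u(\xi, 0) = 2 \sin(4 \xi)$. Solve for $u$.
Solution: Change to a moving frame: let $\eta = \xi - 2\tau$, $\sigma = \tau$ and write $u(\xi,\tau) = w(\eta,\sigma)$.
By the chain rule $u_{\tau} = w_{\sigma} - 2w_{\eta}$, $u_{\xi} = w_{\eta}$, $u_{\xi\xi} = w_{\eta\eta}$.
Then $u_{\tau} + 2u_{\xi} = w_{\sigma}$: the advection term cancels and the PDE becomes the heat equation $w_{\sigma} = 2w_{\eta\eta}$ on $\eta \in \mathbb{R}$.
Initial data: $w(\eta,0) = u(\eta,0) = 2 \sin(4 \eta)$.
On $\eta \in \mathbb{R}$ each mode satisfies $(\sin(n\eta))'' = -n^2 \sin(n\eta)$, so $e^{-2n^2\sigma} \sin(n\eta)$ solves the heat equation; by superposition $w(\eta,\sigma) = \sum c_n e^{-2n^2\sigma} \sin(n\eta)$.
Reading off the coefficients: $c_4=2$, so $w(\eta,\sigma) = 2 e^{-32 \sigma} \sin(4 \eta)$.
Substituting back $\eta = \xi - 2\tau$, $\sigma = \tau$: $u(\xi,\tau) = w(\xi - 2\tau, \tau)$.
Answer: $u(\xi, \tau) = -2 e^{-32 \tau} \sin(8 \tau - 4 \xi)$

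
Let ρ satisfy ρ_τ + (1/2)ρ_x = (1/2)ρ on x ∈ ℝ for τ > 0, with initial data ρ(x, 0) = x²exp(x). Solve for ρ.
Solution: Substitute ρ = exp(x)u, i.e. u = exp(-x)ρ.
By the product rule, ρ_x = exp(x)(u_x + u), ρ_τ = exp(x)u_τ.
Substituting into the PDE and dividing by exp(x): u_τ + (1/2)(u_x + u) = (1/2)u.
The lower-order terms cancel, leaving the standard advection equation u_τ + (1/2)u_x = 0.
Initial data for u: u(x,0) = exp(-x)ρ(x,0) = x².
Solve for u:
  By method of characteristics (waves move right with speed 1/2):
  Along characteristics x - (1/2)τ = const, u is constant, so u(x,τ) = f(x - (1/2)τ) with f = u(·, 0).
Hence u(x,τ) = x² - xτ + (1/4)τ².
Transform back: ρ(x,τ) = exp(x)u(x,τ).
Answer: ρ(x, τ) = x²exp(x) - xτexp(x) + (1/4)τ²exp(x)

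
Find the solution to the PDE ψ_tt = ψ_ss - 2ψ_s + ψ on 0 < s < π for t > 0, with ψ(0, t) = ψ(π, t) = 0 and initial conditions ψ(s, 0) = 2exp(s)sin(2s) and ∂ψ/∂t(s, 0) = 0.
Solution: Substitute ψ = exp(s)u.
Then ψ_s = exp(s)(u_s + u), ψ_ss = exp(s)(u_ss + 2u_s + u), ψ_tt = exp(s)u_tt; substituting and dividing by exp(s), the lower-order terms cancel: u_tt = u_ss (standard wave equation).
Data for u: u(s,0) = exp(-s)ψ(s,0) = 2sin(2s); u_t(s,0) = exp(-s)ψ_t(s,0) = 0. The boundary conditions carry over: u(0,t) = u(π,t) = 0.
Separating variables: u = Σ [A_n cos(ω_n t) + B_n sin(ω_n t)] sin(ns), ω_n = n. From ICs: A_2=2.
So u(s,t) = 2sin(2s)cos(2t), and ψ(s,t) = exp(s)u(s,t).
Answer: ψ(s, t) = 2exp(s)sin(2s)cos(2t)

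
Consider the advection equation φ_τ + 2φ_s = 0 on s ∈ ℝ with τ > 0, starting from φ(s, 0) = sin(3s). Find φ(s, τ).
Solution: By method of characteristics (waves move right with speed 2):
Along characteristics s - 2τ = const, φ is constant, so φ(s,τ) = f(s - 2τ) with f = φ(·, 0).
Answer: φ(s, τ) = sin(3s - 6τ)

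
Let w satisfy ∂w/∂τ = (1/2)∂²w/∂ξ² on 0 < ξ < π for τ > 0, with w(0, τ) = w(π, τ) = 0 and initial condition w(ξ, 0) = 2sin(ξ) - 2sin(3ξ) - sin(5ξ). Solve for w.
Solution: Separating variables: w = Σ c_n exp(-n²τ/2) sin(nξ). From w(ξ,0) = 2sin(ξ) - 2sin(3ξ) - sin(5ξ): c_1=2, c_3=-2, c_5=-1.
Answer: w(ξ, τ) = 2exp(-τ/2)sin(ξ) - 2exp(-9τ/2)sin(3ξ) - exp(-25τ/2)sin(5ξ)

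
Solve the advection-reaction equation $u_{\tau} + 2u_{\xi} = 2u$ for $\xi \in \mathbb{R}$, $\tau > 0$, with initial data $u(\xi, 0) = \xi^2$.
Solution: Substitute $u = e^{2\tau}w$, i.e. $w = e^{-2\tau}u$.
By the product rule, $u_{\tau} = e^{2\tau}(w_{\tau} + 2w)$, $u_{\xi} = e^{2\tau}w_{\xi}$.
Substituting into the PDE and dividing by $e^{2\tau}$: $w_{\tau} + 2w + 2w_{\xi} = 2w$.
The lower-order terms cancel, leaving the standard advection equation $w_{\tau} + 2w_{\xi} = 0$.
Initial data for $w$: $w(\xi,0) = u(\xi,0) = \xi^2$.
Solve for $w$:
  By method of characteristics (waves move right with speed 2):
  Along characteristics $\xi - 2\tau =$ const, $w$ is constant, so $w(\xi,\tau) = f(\xi - 2\tau)$ with $f = w( \cdot , 0)$.
Hence $w(\xi,\tau) = \xi^2 - 4 \xi \tau + 4 \tau^2$.
Transform back: $u(\xi,\tau) = e^{2\tau}w(\xi,\tau)$.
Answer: $u(\xi, \tau) = 4 \tau^2 e^{2 \tau} - 4 \tau \xi e^{2 \tau} + \xi^2 e^{2 \tau}$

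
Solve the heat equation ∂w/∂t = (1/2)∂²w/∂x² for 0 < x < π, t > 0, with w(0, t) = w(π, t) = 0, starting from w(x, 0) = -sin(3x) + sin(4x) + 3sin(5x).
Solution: Using separation of variables w = X(x)T(t):
Eigenfunctions: sin(nx), n = 1, 2, 3, ...
General solution: w(x, t) = Σ c_n sin(nx) exp(-n² t/2)
Matching w(x,0) = -sin(3x) + sin(4x) + 3sin(5x) term by term: c_3=-1, c_4=1, c_5=3.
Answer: w(x, t) = exp(-8t)sin(4x) - exp(-9t/2)sin(3x) + 3exp(-25t/2)sin(5x)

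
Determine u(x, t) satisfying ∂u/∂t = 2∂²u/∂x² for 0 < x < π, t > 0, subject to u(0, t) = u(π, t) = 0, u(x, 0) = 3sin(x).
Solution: Separating variables: u = Σ c_n exp(-2n²t) sin(nx). From u(x,0) = 3sin(x): c_1=3.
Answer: u(x, t) = 3exp(-2t)sin(x)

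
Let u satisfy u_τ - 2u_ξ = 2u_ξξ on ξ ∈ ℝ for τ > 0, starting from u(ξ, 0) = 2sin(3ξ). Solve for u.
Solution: Change to a moving frame: let η = ξ + 2τ, σ = τ and write u(ξ,τ) = w(η,σ).
By the chain rule u_τ = w_σ + 2w_η, u_ξ = w_η, u_ξξ = w_ηη.
Then u_τ - 2u_ξ = w_σ: the advection term cancels and the PDE becomes the heat equation w_σ = 2w_ηη on η ∈ ℝ.
Initial data: w(η,0) = u(η,0) = 2sin(3η).
On η ∈ ℝ each mode satisfies (sin(nη))″ = -n² sin(nη), so exp(-2n²σ) sin(nη) solves the heat equation; by superposition w(η,σ) = Σ c_n exp(-2n²σ) sin(nη).
Reading off the coefficients: c_3=2, so w(η,σ) = 2exp(-18σ)sin(3η).
Substituting back η = ξ + 2τ, σ = τ: u(ξ,τ) = w(ξ + 2τ, τ).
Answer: u(ξ, τ) = 2exp(-18τ)sin(3ξ + 6τ)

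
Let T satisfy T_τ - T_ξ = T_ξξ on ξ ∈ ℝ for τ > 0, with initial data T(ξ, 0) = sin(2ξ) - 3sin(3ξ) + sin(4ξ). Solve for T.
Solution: Change to a moving frame: let η = ξ + τ, σ = τ and write T(ξ,τ) = u(η,σ).
By the chain rule T_τ = u_σ + u_η, T_ξ = u_η, T_ξξ = u_ηη.
Then T_τ - T_ξ = u_σ: the advection term cancels and the PDE becomes the heat equation u_σ = u_ηη on η ∈ ℝ.
Initial data: u(η,0) = T(η,0) = sin(2η) - 3sin(3η) + sin(4η).
On η ∈ ℝ each mode satisfies (sin(nη))″ = -n² sin(nη), so exp(-n²σ) sin(nη) solves the heat equation; by superposition u(η,σ) = Σ c_n exp(-n²σ) sin(nη).
Reading off the coefficients: c_2=1, c_3=-3, c_4=1, so u(η,σ) = exp(-4σ)sin(2η) - 3exp(-9σ)sin(3η) + exp(-16σ)sin(4η).
Substituting back η = ξ + τ, σ = τ: T(ξ,τ) = u(ξ + τ, τ).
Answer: T(ξ, τ) = exp(-4τ)sin(2ξ + 2τ) - 3exp(-9τ)sin(3ξ + 3τ) + exp(-16τ)sin(4ξ + 4τ)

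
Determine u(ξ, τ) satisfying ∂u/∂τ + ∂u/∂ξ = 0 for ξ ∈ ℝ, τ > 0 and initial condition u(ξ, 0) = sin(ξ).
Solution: By characteristics (dξ/dτ = 1), u(ξ,τ) = f(ξ - τ) with f = u(·, 0).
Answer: u(ξ, τ) = sin(ξ - τ)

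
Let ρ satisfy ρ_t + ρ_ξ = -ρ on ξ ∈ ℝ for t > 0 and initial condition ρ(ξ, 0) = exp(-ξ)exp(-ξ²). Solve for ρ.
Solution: Substitute ρ = exp(-ξ)u, i.e. u = exp(ξ)ρ.
By the product rule, ρ_ξ = exp(-ξ)(u_ξ - u), ρ_t = exp(-ξ)u_t.
Substituting into the PDE and dividing by exp(-ξ): u_t + (u_ξ - u) = -u.
The lower-order terms cancel, leaving the standard advection equation u_t + u_ξ = 0.
Initial data for u: u(ξ,0) = exp(ξ)ρ(ξ,0) = exp(-ξ²).
Solve for u:
  By method of characteristics (waves move right with speed 1):
  Along characteristics ξ - t = const, u is constant, so u(ξ,t) = f(ξ - t) with f = u(·, 0).
Hence u(ξ,t) = exp(-(-t + ξ)²).
Transform back: ρ(ξ,t) = exp(-ξ)u(ξ,t).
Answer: ρ(ξ, t) = exp(-ξ)exp(-(-t + ξ)²)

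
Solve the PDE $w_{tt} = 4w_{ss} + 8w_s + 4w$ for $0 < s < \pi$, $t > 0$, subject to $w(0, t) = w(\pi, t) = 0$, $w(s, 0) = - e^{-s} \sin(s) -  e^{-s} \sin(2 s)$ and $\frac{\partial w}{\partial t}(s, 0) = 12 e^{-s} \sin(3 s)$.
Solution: Substitute $w = e^{-s}u$.
Then $w_s = e^{-s}(u_s - u)$, $w_{ss} = e^{-s}(u_{ss} - 2u_s + u)$, $w_{tt} = e^{-s}u_{tt}$; substituting and dividing by $e^{-s}$, the lower-order terms cancel: $u_{tt} = 4u_{ss}$ (standard wave equation).
Data for $u$: $u(s,0) = e^{s}w(s,0) = - \sin(s) - \sin(2 s)$; $u_t(s,0) = e^{s}w_t(s,0) = 12 \sin(3 s)$. The boundary conditions carry over: $u(0,t) = u(\pi,t) = 0$.
Separating variables: $u = \sum [A_n \cos(\omega_n t) + B_n \sin(\omega_n t)] \sin(ns)$, $\omega_n = 2n$. From ICs ($B_n$ = velocity coefficient / $\omega_n$): $A_1=-1, A_2=-1, B_3=2$.
So $u(s,t) = - \sin(s) \cos(2 t) - \sin(2 s) \cos(4 t) + 2 \sin(3 s) \sin(6 t)$, and $w(s,t) = e^{-s}u(s,t)$.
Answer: $w(s, t) = - e^{-s} \sin(s) \cos(2 t) -  e^{-s} \sin(2 s) \cos(4 t) + 2 e^{-s} \sin(3 s) \sin(6 t)$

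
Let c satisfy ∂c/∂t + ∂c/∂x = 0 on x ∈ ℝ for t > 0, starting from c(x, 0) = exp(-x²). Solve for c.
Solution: By method of characteristics (waves move right with speed 1):
Along characteristics x - t = const, c is constant, so c(x,t) = f(x - t) with f = c(·, 0).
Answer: c(x, t) = exp(-(-t + x)²)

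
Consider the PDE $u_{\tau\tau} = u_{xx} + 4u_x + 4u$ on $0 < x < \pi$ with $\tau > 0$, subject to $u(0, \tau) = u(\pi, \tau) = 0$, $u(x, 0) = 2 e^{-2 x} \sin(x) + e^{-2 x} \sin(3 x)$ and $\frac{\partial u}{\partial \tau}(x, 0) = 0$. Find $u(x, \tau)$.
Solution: Substitute $u = e^{-2x}w$.
Then $u_x = e^{-2x}(w_x - 2w)$, $u_{xx} = e^{-2x}(w_{xx} - 4w_x + 4w)$, $u_{\tau\tau} = e^{-2x}w_{\tau\tau}$; substituting and dividing by $e^{-2x}$, the lower-order terms cancel: $w_{\tau\tau} = w_{xx}$ (standard wave equation).
Data for $w$: $w(x,0) = e^{2x}u(x,0) = 2 \sin(x) + \sin(3 x)$; $w_{\tau}(x,0) = e^{2x}u_{\tau}(x,0) = 0$. The boundary conditions carry over: $w(0,\tau) = w(\pi,\tau) = 0$.
Separating variables: $w = \sum [A_n \cos(\omega_n \tau) + B_n \sin(\omega_n \tau)] \sin(nx)$, $\omega_n = n$. From ICs: $A_1=2, A_3=1$.
So $w(x,\tau) = 2 \sin(x) \cos(\tau) + \sin(3 x) \cos(3 \tau)$, and $u(x,\tau) = e^{-2x}w(x,\tau)$.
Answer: $u(x, \tau) = 2 e^{-2 x} \sin(x) \cos(\tau) + e^{-2 x} \sin(3 x) \cos(3 \tau)$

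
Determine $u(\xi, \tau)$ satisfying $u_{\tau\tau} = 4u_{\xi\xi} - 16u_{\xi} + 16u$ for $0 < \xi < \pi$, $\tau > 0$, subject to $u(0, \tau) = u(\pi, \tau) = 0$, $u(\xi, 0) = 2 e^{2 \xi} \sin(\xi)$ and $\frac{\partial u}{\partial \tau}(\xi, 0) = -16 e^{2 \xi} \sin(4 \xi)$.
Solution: Substitute $u = e^{2\xi}w$, i.e. $w = e^{-2\xi}u$.
By the product rule, $u_{\xi} = e^{2\xi}(w_{\xi} + 2w)$, $u_{\xi\xi} = e^{2\xi}(w_{\xi\xi} + 4w_{\xi} + 4w)$, $u_{\tau\tau} = e^{2\xi}w_{\tau\tau}$.
Substituting into the PDE and dividing by $e^{2\xi}$: $w_{\tau\tau} = 4(w_{\xi\xi} + 4w_{\xi} + 4w) - 16(w_{\xi} + 2w) + 16w$.
The lower-order terms cancel, leaving the standard wave equation $w_{\tau\tau} = 4w_{\xi\xi}$.
Initial data for $w$: $w(\xi,0) = e^{-2\xi}u(\xi,0) = 2 \sin(\xi)$; $w_{\tau}(\xi,0) = e^{-2\xi}u_{\tau}(\xi,0) = -16 \sin(4 \xi)$. The boundary conditions carry over: $w(0,\tau) = w(\pi,\tau) = 0$.
Solve for $w$:
  Using separation of variables $w = X(\xi)T(\tau)$:
  Eigenfunctions: $\sin(n\xi)$, $n = 1, 2, 3, \ldots$
  General solution: $w(\xi, \tau) = \sum [A_n \cos(2n \tau) + B_n \sin(2n \tau)] \sin(n\xi)$
  From $w(\xi,0) = 2 \sin(\xi)$: $A_1=2$. From $w_{\tau}(\xi,0) = -16 \sin(4 \xi)$, using $w_{\tau}(\xi,0) = \sum \omega_n B_n \sin(n\xi)$ with $\omega_n = 2n$: $B_4 = (-16)/8 = -2$.
Hence $w(\xi,\tau) = 2 \sin(\xi) \cos(2 \tau) - 2 \sin(4 \xi) \sin(8 \tau)$.
Transform back: $u(\xi,\tau) = e^{2\xi}w(\xi,\tau)$.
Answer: $u(\xi, \tau) = -2 e^{2 \xi} \sin(8 \tau) \sin(4 \xi) + 2 e^{2 \xi} \sin(\xi) \cos(2 \tau)$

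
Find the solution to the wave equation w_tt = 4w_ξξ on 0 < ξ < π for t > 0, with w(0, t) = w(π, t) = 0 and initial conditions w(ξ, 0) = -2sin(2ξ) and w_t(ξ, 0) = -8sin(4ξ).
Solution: Separating variables: w = Σ [A_n cos(ω_n t) + B_n sin(ω_n t)] sin(nξ), ω_n = 2n. From ICs (B_n = velocity coefficient / ω_n): A_2=-2, B_4=-1.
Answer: w(ξ, t) = -sin(8t)sin(4ξ) - 2sin(2ξ)cos(4t)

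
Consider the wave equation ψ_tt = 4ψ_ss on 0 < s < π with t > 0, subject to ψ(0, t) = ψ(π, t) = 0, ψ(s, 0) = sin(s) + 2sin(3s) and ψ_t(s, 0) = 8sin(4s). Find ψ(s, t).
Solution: Using separation of variables ψ = X(s)T(t):
Eigenfunctions: sin(ns), n = 1, 2, 3, ...
General solution: ψ(s, t) = Σ [A_n cos(2n t) + B_n sin(2n t)] sin(ns)
From ψ(s,0) = sin(s) + 2sin(3s): A_1=1, A_3=2. From ψ_t(s,0) = 8sin(4s), using ψ_t(s,0) = Σ ω_n B_n sin(ns) with ω_n = 2n: B_4 = 8/8 = 1.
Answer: ψ(s, t) = sin(s)cos(2t) + 2sin(3s)cos(6t) + sin(4s)sin(8t)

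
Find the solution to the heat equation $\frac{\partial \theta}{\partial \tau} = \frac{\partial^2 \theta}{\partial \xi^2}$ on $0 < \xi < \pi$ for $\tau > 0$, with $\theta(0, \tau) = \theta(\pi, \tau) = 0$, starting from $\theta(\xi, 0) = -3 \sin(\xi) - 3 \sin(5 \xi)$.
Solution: Using separation of variables $\theta = X(\xi)G(\tau)$:
Eigenfunctions: $\sin(n\xi)$, $n = 1, 2, 3, \ldots$
General solution: $\theta(\xi, \tau) = \sum c_n \sin(n\xi) e^{-n^2 \tau}$
Matching $\theta(\xi,0) = -3 \sin(\xi) - 3 \sin(5 \xi)$ term by term: $c_1=-3, c_5=-3$.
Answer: $\theta(\xi, \tau) = -3 e^{-\tau} \sin(\xi) - 3 e^{-25 \tau} \sin(5 \xi)$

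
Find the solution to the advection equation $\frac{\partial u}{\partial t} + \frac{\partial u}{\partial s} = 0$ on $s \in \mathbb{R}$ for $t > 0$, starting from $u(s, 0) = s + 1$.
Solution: By characteristics ($ds/dt = 1$), $u(s,t) = f(s - t)$ with $f = u( \cdot , 0)$.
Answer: $u(s, t) = s -  t + 1$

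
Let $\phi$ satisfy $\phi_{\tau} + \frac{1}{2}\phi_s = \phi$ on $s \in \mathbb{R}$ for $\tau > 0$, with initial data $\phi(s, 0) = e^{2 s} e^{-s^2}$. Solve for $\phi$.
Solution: Substitute $\phi = e^{2s}u$.
Then $\phi_s = e^{2s}(u_s + 2u)$, $\phi_{\tau} = e^{2s}u_{\tau}$; substituting and dividing by $e^{2s}$, the lower-order terms cancel: $u_{\tau} + \frac{1}{2}u_s = 0$ (standard advection equation).
Data for $u$: $u(s,0) = e^{-2s}\phi(s,0) = e^{-s^2}$.
By characteristics ($ds/d\tau = 1/2$), $u(s,\tau) = f(s - \frac{1}{2}\tau)$ with $f = u( \cdot , 0)$.
So $u(s,\tau) = e^{-(s - \tau/2)^2}$, and $\phi(s,\tau) = e^{2s}u(s,\tau)$.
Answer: $\phi(s, \tau) = e^{2 s} e^{-(-\tau/2 + s)^2}$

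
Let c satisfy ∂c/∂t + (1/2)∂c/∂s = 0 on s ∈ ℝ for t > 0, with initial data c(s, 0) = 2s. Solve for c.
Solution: By characteristics (ds/dt = 1/2), c(s,t) = f(s - (1/2)t) with f = c(·, 0).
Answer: c(s, t) = 2s - t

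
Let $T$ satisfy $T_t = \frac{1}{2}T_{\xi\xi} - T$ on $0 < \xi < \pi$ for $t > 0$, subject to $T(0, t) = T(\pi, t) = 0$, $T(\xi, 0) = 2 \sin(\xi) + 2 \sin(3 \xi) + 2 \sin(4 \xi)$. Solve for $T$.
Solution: Substitute $T = e^{-t}u$.
Then $T_t = e^{-t}(u_t - u)$, $T_{\xi\xi} = e^{-t}u_{\xi\xi}$; substituting and dividing by $e^{-t}$, the lower-order terms cancel: $u_t = \frac{1}{2}u_{\xi\xi}$ (standard heat equation).
Data for $u$: $u(\xi,0) = T(\xi,0) = 2 \sin(\xi) + 2 \sin(3 \xi) + 2 \sin(4 \xi)$. The boundary conditions carry over: $u(0,t) = u(\pi,t) = 0$.
Separating variables: $u = \sum c_n e^{-n^2t/2} \sin(n\xi)$. From $u(\xi,0) = 2 \sin(\xi) + 2 \sin(3 \xi) + 2 \sin(4 \xi)$: $c_1=2, c_3=2, c_4=2$.
So $u(\xi,t) = 2 e^{-8 t} \sin(4 \xi) + 2 e^{-t/2} \sin(\xi) + 2 e^{-9 t/2} \sin(3 \xi)$, and $T(\xi,t) = e^{-t}u(\xi,t)$.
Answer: $T(\xi, t) = 2 e^{-9 t} \sin(4 \xi) + 2 e^{-3 t/2} \sin(\xi) + 2 e^{-11 t/2} \sin(3 \xi)$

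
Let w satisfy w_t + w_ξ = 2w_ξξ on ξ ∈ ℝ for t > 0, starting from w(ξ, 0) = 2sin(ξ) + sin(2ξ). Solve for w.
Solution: Change to a moving frame: let η = ξ - t, σ = t and write w(ξ,t) = u(η,σ).
By the chain rule w_t = u_σ - u_η, w_ξ = u_η, w_ξξ = u_ηη.
Then w_t + w_ξ = u_σ: the advection term cancels and the PDE becomes the heat equation u_σ = 2u_ηη on η ∈ ℝ.
Initial data: u(η,0) = w(η,0) = 2sin(η) + sin(2η).
On η ∈ ℝ each mode satisfies (sin(nη))″ = -n² sin(nη), so exp(-2n²σ) sin(nη) solves the heat equation; by superposition u(η,σ) = Σ c_n exp(-2n²σ) sin(nη).
Reading off the coefficients: c_1=2, c_2=1, so u(η,σ) = 2exp(-2σ)sin(η) + exp(-8σ)sin(2η).
Substituting back η = ξ - t, σ = t: w(ξ,t) = u(ξ - t, t).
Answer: w(ξ, t) = -2exp(-2t)sin(t - ξ) - exp(-8t)sin(2t - 2ξ)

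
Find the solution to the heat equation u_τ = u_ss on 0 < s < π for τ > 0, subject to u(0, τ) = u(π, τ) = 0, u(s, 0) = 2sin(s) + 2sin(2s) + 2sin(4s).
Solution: Using separation of variables u = X(s)T(τ):
Eigenfunctions: sin(ns), n = 1, 2, 3, ...
General solution: u(s, τ) = Σ c_n sin(ns) exp(-n² τ)
Matching u(s,0) = 2sin(s) + 2sin(2s) + 2sin(4s) term by term: c_1=2, c_2=2, c_4=2.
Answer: u(s, τ) = 2exp(-τ)sin(s) + 2exp(-4τ)sin(2s) + 2exp(-16τ)sin(4s)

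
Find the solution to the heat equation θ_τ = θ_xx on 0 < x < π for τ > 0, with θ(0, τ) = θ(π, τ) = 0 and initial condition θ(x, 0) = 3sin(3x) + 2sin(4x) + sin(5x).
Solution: Using separation of variables θ = X(x)G(τ):
Eigenfunctions: sin(nx), n = 1, 2, 3, ...
General solution: θ(x, τ) = Σ c_n sin(nx) exp(-n² τ)
Matching θ(x,0) = 3sin(3x) + 2sin(4x) + sin(5x) term by term: c_3=3, c_4=2, c_5=1.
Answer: θ(x, τ) = 3exp(-9τ)sin(3x) + 2exp(-16τ)sin(4x) + exp(-25τ)sin(5x)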